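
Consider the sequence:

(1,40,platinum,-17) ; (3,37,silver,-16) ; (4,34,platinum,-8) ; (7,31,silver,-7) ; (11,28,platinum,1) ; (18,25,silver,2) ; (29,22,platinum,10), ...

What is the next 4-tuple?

First component: each term is the sum of the two before it; 1, 3, 4, 7, 11, 18, 29 → 47.
Second component — −3 each step: 40, 37, 34, 31, 28, 25, 22 → 19.
Metal: platinum, silver, platinum, silver, platinum, silver, platinum → silver (alternates platinum ↔ silver).
Fourth component: -17, -16, -8, -7, 1, 2, 10 → 11 (alternating steps +1, +8, +1, +8, …).
So the next 4-tuple is (47,19,silver,11).

(47,19,silver,11)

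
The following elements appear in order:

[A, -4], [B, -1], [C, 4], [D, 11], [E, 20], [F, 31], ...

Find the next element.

For the letter, letters move forward 1 place in the alphabet: A, B, C, D, E, F → G.
Second component: -4, -1, 4, 11, 20, 31 → 44 (differences are 3, 5, 7, … (increasing by 2 each time)).
Putting it together: [G, 44].

[G, 44]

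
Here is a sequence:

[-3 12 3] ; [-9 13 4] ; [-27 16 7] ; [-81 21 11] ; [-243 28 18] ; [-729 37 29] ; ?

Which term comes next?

First entry — ×3 each step: -3, -9, -27, -81, -243, -729 → -2187.
Second entry: differences are 1, 3, 5, … (increasing by 2 each time), so 12, 13, 16, 21, 28, 37 → 48.
Third entry goes 3, 4, 7, 11, 18, 29 → 47 (each term is the sum of the two before it).
Putting it together: [-2187 48 47].

[-2187 48 47]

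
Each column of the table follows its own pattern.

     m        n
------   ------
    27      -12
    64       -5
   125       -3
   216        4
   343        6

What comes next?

512  13

Column m goes 27, 64, 125, 216, 343 → 512 (perfect cubes: 3³, 4³, 5³, …).
Column n: alternating steps +7, +2, +7, +2, …; -12, -5, -3, 4, 6 → 13.
Combining the parts gives 512  13.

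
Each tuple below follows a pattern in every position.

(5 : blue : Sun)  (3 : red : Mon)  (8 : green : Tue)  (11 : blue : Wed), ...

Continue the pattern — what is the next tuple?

First component: each term is the sum of the two before it, so 5, 3, 8, 11 → 19.
Colour goes blue, red, green, blue → red (repeats blue → red → green).
Day goes Sun, Mon, Tue, Wed → Thu (runs through the weekdays Mon→Sun).
Putting it together: (19 : red : Thu).

(19 : red : Thu)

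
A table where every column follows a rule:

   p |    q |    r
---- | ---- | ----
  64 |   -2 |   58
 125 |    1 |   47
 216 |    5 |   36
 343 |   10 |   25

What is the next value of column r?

Column r goes 58, 47, 36, 25 → 14 (−11 each step).

14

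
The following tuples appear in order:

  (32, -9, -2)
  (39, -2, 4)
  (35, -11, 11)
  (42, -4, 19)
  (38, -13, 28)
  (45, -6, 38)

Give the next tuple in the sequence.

(41, -15, 49)

First coordinate: alternating steps +7, −4, +7, −4, …, so 32, 39, 35, 42, 38, 45 → 41.
For the second coordinate, alternating steps +7, −9, +7, −9, …: -9, -2, -11, -4, -13, -6 → -15.
Third coordinate — differences are 6, 7, 8, … (increasing by 1 each time): -2, 4, 11, 19, 28, 38 → 49.
So the next tuple is (41, -15, 49).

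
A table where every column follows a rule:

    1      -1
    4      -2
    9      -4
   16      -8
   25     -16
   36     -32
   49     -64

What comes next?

First component: 1, 4, 9, 16, 25, 36, 49 → 64 (perfect squares: 1², 2², 3², …).
Second component: -1, -2, -4, -8, -16, -32, -64 → -128 (×2 each step).
Putting it together: 64  -128.

64  -128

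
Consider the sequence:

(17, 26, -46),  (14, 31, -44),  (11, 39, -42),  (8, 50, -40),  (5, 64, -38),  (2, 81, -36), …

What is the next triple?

(-1, 101, -34)

First value: 17, 14, 11, 8, 5, 2 → -1 (−3 each step).
Second value: differences are 5, 8, 11, … (increasing by 3 each time); 26, 31, 39, 50, 64, 81 → 101.
Third value: +2 each step; -46, -44, -42, -40, -38, -36 → -34.
So the next triple is (-1, 101, -34).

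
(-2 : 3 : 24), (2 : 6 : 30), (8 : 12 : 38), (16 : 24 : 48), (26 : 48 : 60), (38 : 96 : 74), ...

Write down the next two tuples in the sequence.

(52 : 192 : 90), (68 : 384 : 108)

First slot: -2, 2, 8, 16, 26, 38 → 52 → 68 (differences are 4, 6, 8, … (increasing by 2 each time)).
Second slot: 3, 6, 12, 24, 48, 96 → 192 → 384 (×2 each step).
Third slot — differences are 6, 8, 10, … (increasing by 2 each time): 24, 30, 38, 48, 60, 74 → 90 → 108.
Putting the parts together: (52 : 192 : 90) and then (68 : 384 : 108).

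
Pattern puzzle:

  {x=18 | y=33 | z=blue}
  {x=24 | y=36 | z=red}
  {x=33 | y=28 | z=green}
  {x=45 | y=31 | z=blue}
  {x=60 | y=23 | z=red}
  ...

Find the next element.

{x=78 | y=26 | z=green}

X goes 18, 24, 33, 45, 60 → 78 (differences are 6, 9, 12, … (increasing by 3 each time)).
Y goes 33, 36, 28, 31, 23 → 26 (alternating steps +3, −8, +3, −8, …).
Z: repeats blue → red → green, so blue, red, green, blue, red → green.
So the next element is {x=78 | y=26 | z=green}.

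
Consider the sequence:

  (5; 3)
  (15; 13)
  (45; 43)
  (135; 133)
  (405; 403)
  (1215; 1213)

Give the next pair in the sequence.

(3645; 3643)

First value: ×3 each step; 5, 15, 45, 135, 405, 1215 → 3645.
For the second value, always 2 less than the first value: 3, 13, 43, 133, 403, 1213 → 3643.
So the next pair is (3645; 3643).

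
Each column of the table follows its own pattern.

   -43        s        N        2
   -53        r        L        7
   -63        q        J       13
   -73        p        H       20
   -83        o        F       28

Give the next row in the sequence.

-93  n  D  37

First component: −10 each step; -43, -53, -63, -73, -83 → -93.
First letter goes s, r, q, p, o → n (letters move back 1 place in the alphabet).
Second letter: letters move back 2 places in the alphabet, so N, L, J, H, F → D.
Fourth component: differences are 5, 6, 7, … (increasing by 1 each time), so 2, 7, 13, 20, 28 → 37.
Putting it together: -93  n  D  37.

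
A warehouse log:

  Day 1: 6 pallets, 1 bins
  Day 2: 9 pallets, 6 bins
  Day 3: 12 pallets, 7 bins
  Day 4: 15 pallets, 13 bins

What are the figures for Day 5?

For the pallets, +3 each step: 6, 9, 12, 15 → 18.
Bins goes 1, 6, 7, 13 → 20 (each term is the sum of the two before it).
So the next line is 18 pallets, 20 bins.

18 pallets, 20 bins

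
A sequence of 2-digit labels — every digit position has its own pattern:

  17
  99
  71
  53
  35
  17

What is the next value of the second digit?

First digit: −2 each step, mod 10; 1, 9, 7, 5, 3, 1 → 9.
Second digit: +2 each step, mod 10; 7, 9, 1, 3, 5, 7 → 9.

9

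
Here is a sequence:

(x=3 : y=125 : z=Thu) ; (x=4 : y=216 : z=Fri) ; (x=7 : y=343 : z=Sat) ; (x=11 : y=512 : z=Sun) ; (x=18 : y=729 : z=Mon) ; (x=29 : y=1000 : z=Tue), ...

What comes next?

X: 3, 4, 7, 11, 18, 29 → 47 (each term is the sum of the two before it).
Y: perfect cubes: 5³, 6³, 7³, …, so 125, 216, 343, 512, 729, 1000 → 1331.
Z — runs through the weekdays Mon→Sun: Thu, Fri, Sat, Sun, Mon, Tue → Wed.
So the next triple is (x=47 : y=1331 : z=Wed).

(x=47 : y=1331 : z=Wed)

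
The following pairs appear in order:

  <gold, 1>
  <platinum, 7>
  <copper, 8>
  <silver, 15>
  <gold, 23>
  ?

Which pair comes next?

For the metal, repeats gold → platinum → copper → silver: gold, platinum, copper, silver, gold → platinum.
Second component: each term is the sum of the two before it, so 1, 7, 8, 15, 23 → 38.
Combining the parts gives <platinum, 38>.

<platinum, 38>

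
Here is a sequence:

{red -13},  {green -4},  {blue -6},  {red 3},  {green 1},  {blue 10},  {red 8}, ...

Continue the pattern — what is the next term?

For the colour, repeats red → green → blue: red, green, blue, red, green, blue, red → green.
For the second entry, alternating steps +9, −2, +9, −2, …: -13, -4, -6, 3, 1, 10, 8 → 17.
Combining the parts gives {green 17}.

{green 17}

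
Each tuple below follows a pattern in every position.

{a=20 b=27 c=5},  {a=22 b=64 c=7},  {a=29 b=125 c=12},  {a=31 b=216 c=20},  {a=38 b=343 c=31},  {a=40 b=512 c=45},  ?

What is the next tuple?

A: alternating steps +2, +7, +2, +7, …, so 20, 22, 29, 31, 38, 40 → 47.
For the b, perfect cubes: 3³, 4³, 5³, …: 27, 64, 125, 216, 343, 512 → 729.
C — differences are 2, 5, 8, … (increasing by 3 each time): 5, 7, 12, 20, 31, 45 → 62.
So the next tuple is {a=47 b=729 c=62}.

{a=47 b=729 c=62}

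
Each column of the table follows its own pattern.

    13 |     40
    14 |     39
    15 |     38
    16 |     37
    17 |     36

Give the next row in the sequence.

18  35

First component goes 13, 14, 15, 16, 17 → 18 (+1 each step).
Second component goes 40, 39, 38, 37, 36 → 35 (together with the first component always sums to 53).
Combining the parts gives 18  35.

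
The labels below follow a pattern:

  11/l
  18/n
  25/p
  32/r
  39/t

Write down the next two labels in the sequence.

First component: +7 each step, so 11, 18, 25, 32, 39 → 46 → 53.
Letter: l, n, p, r, t → v → x (letters move forward 2 places in the alphabet).
Putting the parts together: 46/v and then 53/x.

46/v, 53/x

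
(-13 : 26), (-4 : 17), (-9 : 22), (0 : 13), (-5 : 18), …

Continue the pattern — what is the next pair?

First component: alternating steps +9, −5, +9, −5, …, so -13, -4, -9, 0, -5 → 4.
For the second component, together with the first component always sums to 13: 26, 17, 22, 13, 18 → 9.
Putting it together: (4 : 9).

(4 : 9)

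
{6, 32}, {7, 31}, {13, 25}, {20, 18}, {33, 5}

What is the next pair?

{53, -15}

First slot — each term is the sum of the two before it: 6, 7, 13, 20, 33 → 53.
Second slot: together with the first slot always sums to 38, so 32, 31, 25, 18, 5 → -15.
Putting it together: {53, -15}.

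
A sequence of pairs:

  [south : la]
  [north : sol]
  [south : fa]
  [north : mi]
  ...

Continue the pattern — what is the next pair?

[south : re]

Direction: alternates south ↔ north, so south, north, south, north → south.
Note goes la, sol, fa, mi → re (runs backward through the solfège scale do→ti).
So the next pair is [south : re].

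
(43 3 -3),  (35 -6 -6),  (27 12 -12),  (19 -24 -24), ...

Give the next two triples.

First entry: −8 each step; 43, 35, 27, 19 → 11 → 3.
Second entry — ×(-2) each step: 3, -6, 12, -24 → 48 → -96.
Third entry: ×2 each step, so -3, -6, -12, -24 → -48 → -96.
Putting the parts together: (11 48 -48) and then (3 -96 -96).

(11 48 -48), (3 -96 -96)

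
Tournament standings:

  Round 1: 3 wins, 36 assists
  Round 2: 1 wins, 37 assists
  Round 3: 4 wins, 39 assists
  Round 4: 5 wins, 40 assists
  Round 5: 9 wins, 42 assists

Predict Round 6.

14 wins, 43 assists

Wins goes 3, 1, 4, 5, 9 → 14 (each term is the sum of the two before it).
Assists goes 36, 37, 39, 40, 42 → 43 (alternating steps +1, +2, +1, +2, …).
Putting it together: 14 wins, 43 assists.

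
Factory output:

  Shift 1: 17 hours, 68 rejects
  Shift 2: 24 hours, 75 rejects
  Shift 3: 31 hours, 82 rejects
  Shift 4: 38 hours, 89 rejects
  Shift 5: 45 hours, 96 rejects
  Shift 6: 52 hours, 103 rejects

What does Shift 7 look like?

59 hours, 110 rejects

Hours — +7 each step: 17, 24, 31, 38, 45, 52 → 59.
Rejects goes 68, 75, 82, 89, 96, 103 → 110 (+7 each step).
So the next record is 59 hours, 110 rejects.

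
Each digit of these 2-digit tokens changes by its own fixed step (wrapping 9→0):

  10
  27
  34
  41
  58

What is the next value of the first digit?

First digit: +1 each step, mod 10; 1, 2, 3, 4, 5 → 6.

6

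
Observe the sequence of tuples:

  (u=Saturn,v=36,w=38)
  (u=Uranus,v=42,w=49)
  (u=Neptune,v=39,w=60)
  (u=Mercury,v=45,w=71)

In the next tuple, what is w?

W goes 38, 49, 60, 71 → 82 (+11 each step).

82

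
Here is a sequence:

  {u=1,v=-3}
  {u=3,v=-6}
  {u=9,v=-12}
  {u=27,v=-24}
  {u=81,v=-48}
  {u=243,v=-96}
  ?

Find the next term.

{u=729,v=-192}

U — ×3 each step: 1, 3, 9, 27, 81, 243 → 729.
V — ×2 each step: -3, -6, -12, -24, -48, -96 → -192.
Putting it together: {u=729,v=-192}.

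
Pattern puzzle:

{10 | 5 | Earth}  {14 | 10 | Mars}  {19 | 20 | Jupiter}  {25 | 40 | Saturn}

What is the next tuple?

{32 | 80 | Uranus}

First part — differences are 4, 5, 6, … (increasing by 1 each time): 10, 14, 19, 25 → 32.
Second part: ×2 each step, so 5, 10, 20, 40 → 80.
Planet goes Earth, Mars, Jupiter, Saturn → Uranus (runs through the planets Mercury→Neptune).
Combining the parts gives {32 | 80 | Uranus}.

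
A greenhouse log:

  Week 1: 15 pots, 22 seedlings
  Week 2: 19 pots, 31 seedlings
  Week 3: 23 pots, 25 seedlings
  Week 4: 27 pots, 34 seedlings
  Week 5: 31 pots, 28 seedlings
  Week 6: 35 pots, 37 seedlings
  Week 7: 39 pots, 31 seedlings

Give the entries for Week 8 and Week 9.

For the pots, +4 each step: 15, 19, 23, 27, 31, 35, 39 → 43 → 47.
For the seedlings, alternating steps +9, −6, +9, −6, …: 22, 31, 25, 34, 28, 37, 31 → 40 → 34.
So the next two lines are 43 pots, 40 seedlings and 47 pots, 34 seedlings.

43 pots, 40 seedlings; 47 pots, 34 seedlings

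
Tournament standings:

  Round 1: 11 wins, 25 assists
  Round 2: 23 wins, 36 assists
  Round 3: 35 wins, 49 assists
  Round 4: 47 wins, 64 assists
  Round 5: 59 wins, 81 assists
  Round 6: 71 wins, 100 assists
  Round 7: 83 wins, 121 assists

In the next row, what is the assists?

Assists: perfect squares: 5², 6², 7², …, so 25, 36, 49, 64, 81, 100, 121 → 144.

144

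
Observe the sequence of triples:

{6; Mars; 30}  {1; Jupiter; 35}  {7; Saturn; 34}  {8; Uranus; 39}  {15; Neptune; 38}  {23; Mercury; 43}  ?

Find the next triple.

First component goes 6, 1, 7, 8, 15, 23 → 38 (each term is the sum of the two before it).
Planet: runs through the planets Mercury→Neptune, so Mars, Jupiter, Saturn, Uranus, Neptune, Mercury → Venus.
Third component — alternating steps +5, −1, +5, −1, …: 30, 35, 34, 39, 38, 43 → 42.
Putting it together: {38; Venus; 42}.

{38; Venus; 42}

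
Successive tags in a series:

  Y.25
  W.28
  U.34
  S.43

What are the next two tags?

Q.55 then O.70

Letter: Y, W, U, S → Q → O (letters move back 2 places in the alphabet).
Second component: differences are 3, 6, 9, … (increasing by 3 each time), so 25, 28, 34, 43 → 55 → 70.
So the next two tags are Q.55 and O.70.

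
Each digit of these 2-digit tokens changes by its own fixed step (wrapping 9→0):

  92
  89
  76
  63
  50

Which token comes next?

First digit goes 9, 8, 7, 6, 5 → 4 (−1 each step, mod 10).
For the second digit, −3 each step, mod 10: 2, 9, 6, 3, 0 → 7.
Combining the parts gives 47.

47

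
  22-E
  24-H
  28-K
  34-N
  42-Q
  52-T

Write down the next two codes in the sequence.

For the first component, differences are 2, 4, 6, … (increasing by 2 each time): 22, 24, 28, 34, 42, 52 → 64 → 78.
Letter: letters move forward 3 places in the alphabet; E, H, K, N, Q, T → W → Z.
Putting the parts together: 64-W and then 78-Z.

64-W then 78-Z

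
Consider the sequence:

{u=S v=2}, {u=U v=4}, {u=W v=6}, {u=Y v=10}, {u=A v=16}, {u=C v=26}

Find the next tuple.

U: letters move forward 2 places in the alphabet, wrapping Z→A; S, U, W, Y, A, C → E.
V: each term is the sum of the two before it, so 2, 4, 6, 10, 16, 26 → 42.
Combining the parts gives {u=E v=42}.

{u=E v=42}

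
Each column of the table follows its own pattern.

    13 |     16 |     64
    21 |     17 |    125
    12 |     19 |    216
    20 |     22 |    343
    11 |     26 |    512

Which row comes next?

19  31  729

First component: alternating steps +8, −9, +8, −9, …; 13, 21, 12, 20, 11 → 19.
For the second component, differences are 1, 2, 3, … (increasing by 1 each time): 16, 17, 19, 22, 26 → 31.
Third component: perfect cubes: 4³, 5³, 6³, …, so 64, 125, 216, 343, 512 → 729.
Combining the parts gives 19  31  729.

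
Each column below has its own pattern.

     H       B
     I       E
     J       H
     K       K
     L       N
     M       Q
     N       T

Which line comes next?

O  W

First letter: H, I, J, K, L, M, N → O (letters move forward 1 place in the alphabet).
Second letter — letters move forward 3 places in the alphabet: B, E, H, K, N, Q, T → W.
Combining the parts gives O  W.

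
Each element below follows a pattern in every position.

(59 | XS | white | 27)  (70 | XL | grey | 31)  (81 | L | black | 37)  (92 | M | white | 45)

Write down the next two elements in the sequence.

First coordinate — +11 each step: 59, 70, 81, 92 → 103 → 114.
Size: XS, XL, L, M → S → XS (runs backward through clothing sizes XS→XL).
Shade: repeats white → grey → black; white, grey, black, white → grey → black.
Fourth coordinate: differences are 4, 6, 8, … (increasing by 2 each time), so 27, 31, 37, 45 → 55 → 67.
So the next two elements are (103 | S | grey | 55) and (114 | XS | black | 67).

(103 | S | grey | 55), (114 | XS | black | 67)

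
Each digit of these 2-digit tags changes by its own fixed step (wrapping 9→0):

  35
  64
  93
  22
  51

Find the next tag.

80

First digit: +3 each step, mod 10; 3, 6, 9, 2, 5 → 8.
Second digit: 5, 4, 3, 2, 1 → 0 (−1 each step, mod 10).
Combining the parts gives 80.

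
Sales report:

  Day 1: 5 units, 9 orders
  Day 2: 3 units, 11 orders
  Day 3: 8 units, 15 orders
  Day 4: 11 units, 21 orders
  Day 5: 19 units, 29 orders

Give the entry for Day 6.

Units goes 5, 3, 8, 11, 19 → 30 (each term is the sum of the two before it).
Orders: 9, 11, 15, 21, 29 → 39 (differences are 2, 4, 6, … (increasing by 2 each time)).
Combining the parts gives 30 units, 39 orders.

30 units, 39 orders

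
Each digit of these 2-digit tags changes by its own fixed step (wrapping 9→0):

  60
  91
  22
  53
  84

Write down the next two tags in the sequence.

15, 46

First digit — +3 each step, mod 10: 6, 9, 2, 5, 8 → 1 → 4.
Second digit — +1 each step, mod 10: 0, 1, 2, 3, 4 → 5 → 6.
Putting the parts together: 15 and then 46.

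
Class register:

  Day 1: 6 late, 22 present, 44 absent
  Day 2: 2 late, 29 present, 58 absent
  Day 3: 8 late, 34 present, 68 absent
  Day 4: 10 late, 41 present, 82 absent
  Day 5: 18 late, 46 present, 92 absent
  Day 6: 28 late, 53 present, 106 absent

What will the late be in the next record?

For the late, each term is the sum of the two before it: 6, 2, 8, 10, 18, 28 → 46.

46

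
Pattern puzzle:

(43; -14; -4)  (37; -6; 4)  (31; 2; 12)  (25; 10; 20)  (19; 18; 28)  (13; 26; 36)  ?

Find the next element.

For the first slot, −6 each step: 43, 37, 31, 25, 19, 13 → 7.
Second slot goes -14, -6, 2, 10, 18, 26 → 34 (+8 each step).
Third slot: always 10 more than the second slot; -4, 4, 12, 20, 28, 36 → 44.
Putting it together: (7; 34; 44).

(7; 34; 44)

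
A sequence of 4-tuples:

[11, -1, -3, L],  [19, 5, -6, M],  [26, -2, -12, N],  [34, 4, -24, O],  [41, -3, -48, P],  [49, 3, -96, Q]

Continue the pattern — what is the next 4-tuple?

First component: alternating steps +8, +7, +8, +7, …; 11, 19, 26, 34, 41, 49 → 56.
Second component — alternating steps +6, −7, +6, −7, …: -1, 5, -2, 4, -3, 3 → -4.
Third component: -3, -6, -12, -24, -48, -96 → -192 (×2 each step).
For the letter, letters move forward 1 place in the alphabet: L, M, N, O, P, Q → R.
So the next 4-tuple is [56, -4, -192, R].

[56, -4, -192, R]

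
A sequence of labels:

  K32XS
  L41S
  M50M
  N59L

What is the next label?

Letter: K, L, M, N → O (letters move forward 1 place in the alphabet).
Second component: +9 each step, so 32, 41, 50, 59 → 68.
For the size, runs through clothing sizes XS→XL: XS, S, M, L → XL.
So the next label is O68XL.

O68XL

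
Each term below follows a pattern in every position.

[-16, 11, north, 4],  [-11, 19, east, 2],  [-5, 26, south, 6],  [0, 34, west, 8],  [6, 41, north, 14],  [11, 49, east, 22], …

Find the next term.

[17, 56, south, 36]

First entry: alternating steps +5, +6, +5, +6, …; -16, -11, -5, 0, 6, 11 → 17.
Second entry: 11, 19, 26, 34, 41, 49 → 56 (alternating steps +8, +7, +8, +7, …).
Direction — repeats north → east → south → west: north, east, south, west, north, east → south.
Fourth entry: each term is the sum of the two before it; 4, 2, 6, 8, 14, 22 → 36.
Combining the parts gives [17, 56, south, 36].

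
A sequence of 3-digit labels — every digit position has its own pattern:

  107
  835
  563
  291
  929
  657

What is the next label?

385

First digit — −3 each step, mod 10: 1, 8, 5, 2, 9, 6 → 3.
Second digit: +3 each step, mod 10; 0, 3, 6, 9, 2, 5 → 8.
Third digit goes 7, 5, 3, 1, 9, 7 → 5 (−2 each step, mod 10).
Combining the parts gives 385.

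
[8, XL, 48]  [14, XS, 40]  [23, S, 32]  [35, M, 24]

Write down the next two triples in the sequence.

[50, L, 16], [68, XL, 8]

First component — differences are 6, 9, 12, … (increasing by 3 each time): 8, 14, 23, 35 → 50 → 68.
Size: runs through clothing sizes XS→XL, so XL, XS, S, M → L → XL.
Third component: −8 each step; 48, 40, 32, 24 → 16 → 8.
Putting the parts together: [50, L, 16] and then [68, XL, 8].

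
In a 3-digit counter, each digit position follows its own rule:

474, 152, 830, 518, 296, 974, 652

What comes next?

330

For the first digit, −3 each step, mod 10: 4, 1, 8, 5, 2, 9, 6 → 3.
Second digit goes 7, 5, 3, 1, 9, 7, 5 → 3 (−2 each step, mod 10).
Third digit: −2 each step, mod 10, so 4, 2, 0, 8, 6, 4, 2 → 0.
So the next token is 330.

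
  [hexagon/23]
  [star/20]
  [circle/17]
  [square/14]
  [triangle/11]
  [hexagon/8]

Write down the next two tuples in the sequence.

For the shape, repeats hexagon → star → circle → square → triangle: hexagon, star, circle, square, triangle, hexagon → star → circle.
Second coordinate — −3 each step: 23, 20, 17, 14, 11, 8 → 5 → 2.
Putting the parts together: [star/5] and then [circle/2].

[star/5], [circle/2]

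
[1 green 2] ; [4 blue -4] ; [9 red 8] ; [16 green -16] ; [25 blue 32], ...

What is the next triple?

First coordinate — perfect squares: 1², 2², 3², …: 1, 4, 9, 16, 25 → 36.
Colour: green, blue, red, green, blue → red (repeats green → blue → red).
Third coordinate — ×(-2) each step: 2, -4, 8, -16, 32 → -64.
So the next triple is [36 red -64].

[36 red -64]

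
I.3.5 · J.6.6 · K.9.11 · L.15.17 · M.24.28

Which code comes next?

N.39.45

Letter: letters move forward 1 place in the alphabet; I, J, K, L, M → N.
For the second component, each term is the sum of the two before it: 3, 6, 9, 15, 24 → 39.
Third component: 5, 6, 11, 17, 28 → 45 (each term is the sum of the two before it).
Putting it together: N.39.45.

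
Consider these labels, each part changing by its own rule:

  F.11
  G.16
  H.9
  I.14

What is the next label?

J.7

Letter: letters move forward 1 place in the alphabet, so F, G, H, I → J.
Second component: alternating steps +5, −7, +5, −7, …; 11, 16, 9, 14 → 7.
Putting it together: J.7.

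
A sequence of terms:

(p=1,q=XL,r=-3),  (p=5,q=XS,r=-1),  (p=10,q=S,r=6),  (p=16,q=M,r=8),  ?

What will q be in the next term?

Q: runs through clothing sizes XS→XL, so XL, XS, S, M → L.

L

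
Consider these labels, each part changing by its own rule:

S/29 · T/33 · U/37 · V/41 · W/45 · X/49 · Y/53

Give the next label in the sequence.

Letter: S, T, U, V, W, X, Y → Z (letters move forward 1 place in the alphabet).
Second component goes 29, 33, 37, 41, 45, 49, 53 → 57 (+4 each step).
Putting it together: Z/57.

Z/57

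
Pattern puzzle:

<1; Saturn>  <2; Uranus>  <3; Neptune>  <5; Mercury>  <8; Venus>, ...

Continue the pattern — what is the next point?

First part: each term is the sum of the two before it; 1, 2, 3, 5, 8 → 13.
Planet: runs through the planets Mercury→Neptune, so Saturn, Uranus, Neptune, Mercury, Venus → Earth.
So the next point is <13; Earth>.

<13; Earth>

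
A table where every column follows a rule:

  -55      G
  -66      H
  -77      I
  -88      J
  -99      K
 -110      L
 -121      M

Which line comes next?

-132  N

First component: −11 each step; -55, -66, -77, -88, -99, -110, -121 → -132.
For the letter, letters move forward 1 place in the alphabet: G, H, I, J, K, L, M → N.
Putting it together: -132  N.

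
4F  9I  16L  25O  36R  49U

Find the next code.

64X

First component: perfect squares: 2², 3², 4², …, so 4, 9, 16, 25, 36, 49 → 64.
Letter goes F, I, L, O, R, U → X (letters move forward 3 places in the alphabet).
Combining the parts gives 64X.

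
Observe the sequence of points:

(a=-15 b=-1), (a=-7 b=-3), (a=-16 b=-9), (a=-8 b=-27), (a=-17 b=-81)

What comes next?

A: -15, -7, -16, -8, -17 → -9 (alternating steps +8, −9, +8, −9, …).
For the b, ×3 each step: -1, -3, -9, -27, -81 → -243.
Putting it together: (a=-9 b=-243).

(a=-9 b=-243)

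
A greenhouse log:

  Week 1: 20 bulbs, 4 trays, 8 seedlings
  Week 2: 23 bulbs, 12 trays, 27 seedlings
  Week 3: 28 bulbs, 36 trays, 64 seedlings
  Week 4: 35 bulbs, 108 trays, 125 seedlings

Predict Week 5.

Bulbs: differences are 3, 5, 7, … (increasing by 2 each time), so 20, 23, 28, 35 → 44.
Trays — ×3 each step: 4, 12, 36, 108 → 324.
Seedlings: 8, 27, 64, 125 → 216 (perfect cubes: 2³, 3³, 4³, …).
Putting it together: 44 bulbs, 324 trays, 216 seedlings.

44 bulbs, 324 trays, 216 seedlings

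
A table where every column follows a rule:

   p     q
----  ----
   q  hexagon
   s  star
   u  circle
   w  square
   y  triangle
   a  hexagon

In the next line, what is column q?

star

For the column q, repeats hexagon → star → circle → square → triangle: hexagon, star, circle, square, triangle, hexagon → star.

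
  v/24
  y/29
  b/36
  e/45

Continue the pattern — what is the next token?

Letter goes v, y, b, e → h (letters move forward 3 places in the alphabet, wrapping Z→A).
Second component — differences are 5, 7, 9, … (increasing by 2 each time): 24, 29, 36, 45 → 56.
Putting it together: h/56.

h/56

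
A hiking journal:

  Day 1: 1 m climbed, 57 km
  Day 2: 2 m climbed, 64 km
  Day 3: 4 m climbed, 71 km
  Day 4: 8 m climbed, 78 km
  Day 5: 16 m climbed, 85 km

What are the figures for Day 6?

32 m climbed, 92 km

For the m climbed, ×2 each step: 1, 2, 4, 8, 16 → 32.
For the km, +7 each step: 57, 64, 71, 78, 85 → 92.
Combining the parts gives 32 m climbed, 92 km.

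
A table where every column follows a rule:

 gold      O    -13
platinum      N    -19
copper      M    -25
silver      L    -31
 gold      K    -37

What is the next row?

Metal: repeats gold → platinum → copper → silver, so gold, platinum, copper, silver, gold → platinum.
Letter: letters move back 1 place in the alphabet; O, N, M, L, K → J.
Third component: −6 each step; -13, -19, -25, -31, -37 → -43.
Putting it together: platinum  J  -43.

platinum  J  -43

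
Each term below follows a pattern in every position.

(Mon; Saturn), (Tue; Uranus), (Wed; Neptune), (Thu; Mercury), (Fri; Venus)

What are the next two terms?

Day: runs through the weekdays Mon→Sun; Mon, Tue, Wed, Thu, Fri → Sat → Sun.
For the planet, runs through the planets Mercury→Neptune: Saturn, Uranus, Neptune, Mercury, Venus → Earth → Mars.
So the next two terms are (Sat; Earth) and (Sun; Mars).

(Sat; Earth), (Sun; Mars)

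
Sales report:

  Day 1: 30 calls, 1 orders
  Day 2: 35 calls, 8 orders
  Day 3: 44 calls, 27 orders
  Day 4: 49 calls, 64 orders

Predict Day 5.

Calls: alternating steps +5, +9, +5, +9, …; 30, 35, 44, 49 → 58.
Orders: perfect cubes: 1³, 2³, 3³, …, so 1, 8, 27, 64 → 125.
So the next record is 58 calls, 125 orders.

58 calls, 125 orders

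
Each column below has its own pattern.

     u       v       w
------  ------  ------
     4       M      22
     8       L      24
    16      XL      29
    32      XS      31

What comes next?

64  S  36

Column u goes 4, 8, 16, 32 → 64 (×2 each step).
Column v goes M, L, XL, XS → S (runs through clothing sizes XS→XL).
Column w: alternating steps +2, +5, +2, +5, …, so 22, 24, 29, 31 → 36.
Combining the parts gives 64  S  36.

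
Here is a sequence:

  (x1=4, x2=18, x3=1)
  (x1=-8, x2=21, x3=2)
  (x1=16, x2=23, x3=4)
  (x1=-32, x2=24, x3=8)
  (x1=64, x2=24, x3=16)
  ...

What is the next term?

(x1=-128, x2=23, x3=32)

X1: ×(-2) each step; 4, -8, 16, -32, 64 → -128.
X2 — differences are 3, 2, 1, … (decreasing by 1 each time): 18, 21, 23, 24, 24 → 23.
X3 — ×2 each step: 1, 2, 4, 8, 16 → 32.
Combining the parts gives (x1=-128, x2=23, x3=32).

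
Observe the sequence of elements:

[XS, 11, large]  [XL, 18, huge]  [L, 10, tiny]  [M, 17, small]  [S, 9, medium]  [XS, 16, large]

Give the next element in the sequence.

First size goes XS, XL, L, M, S, XS → XL (repeats XS → XL → L → M → S).
Second coordinate: alternating steps +7, −8, +7, −8, …, so 11, 18, 10, 17, 9, 16 → 8.
Second size: large, huge, tiny, small, medium, large → huge (repeats large → huge → tiny → small → medium).
So the next element is [XL, 8, huge].

[XL, 8, huge]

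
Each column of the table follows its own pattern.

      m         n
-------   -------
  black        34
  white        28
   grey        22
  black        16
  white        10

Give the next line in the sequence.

Column m — repeats black → white → grey: black, white, grey, black, white → grey.
Column n: −6 each step, so 34, 28, 22, 16, 10 → 4.
Putting it together: grey  4.

grey  4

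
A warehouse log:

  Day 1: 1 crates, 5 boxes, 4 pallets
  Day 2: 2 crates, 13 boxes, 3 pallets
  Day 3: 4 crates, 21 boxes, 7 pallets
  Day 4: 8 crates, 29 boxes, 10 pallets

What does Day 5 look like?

16 crates, 37 boxes, 17 pallets

For the crates, ×2 each step: 1, 2, 4, 8 → 16.
Boxes: 5, 13, 21, 29 → 37 (+8 each step).
Pallets — each term is the sum of the two before it: 4, 3, 7, 10 → 17.
So the next line is 16 crates, 37 boxes, 17 pallets.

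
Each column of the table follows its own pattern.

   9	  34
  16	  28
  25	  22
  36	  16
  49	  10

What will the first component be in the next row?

64

First component: perfect squares: 3², 4², 5², …; 9, 16, 25, 36, 49 → 64.
Second component: 34, 28, 22, 16, 10 → 4 (−6 each step).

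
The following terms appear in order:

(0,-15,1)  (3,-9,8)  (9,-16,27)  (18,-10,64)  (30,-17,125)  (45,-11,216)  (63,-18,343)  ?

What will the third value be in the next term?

512

First value: differences are 3, 6, 9, … (increasing by 3 each time), so 0, 3, 9, 18, 30, 45, 63 → 84.
Second value goes -15, -9, -16, -10, -17, -11, -18 → -12 (alternating steps +6, −7, +6, −7, …).
Third value: 1, 8, 27, 64, 125, 216, 343 → 512 (perfect cubes: 1³, 2³, 3³, …).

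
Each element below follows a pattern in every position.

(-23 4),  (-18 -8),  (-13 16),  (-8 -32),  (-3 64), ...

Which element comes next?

First slot goes -23, -18, -13, -8, -3 → 2 (+5 each step).
Second slot: 4, -8, 16, -32, 64 → -128 (×(-2) each step).
Putting it together: (2 -128).

(2 -128)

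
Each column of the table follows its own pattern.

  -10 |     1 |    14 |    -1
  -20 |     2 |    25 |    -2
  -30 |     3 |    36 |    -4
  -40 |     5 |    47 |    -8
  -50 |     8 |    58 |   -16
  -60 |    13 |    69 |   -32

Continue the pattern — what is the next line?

First component goes -10, -20, -30, -40, -50, -60 → -70 (−10 each step).
Second component: each term is the sum of the two before it, so 1, 2, 3, 5, 8, 13 → 21.
Third component: 14, 25, 36, 47, 58, 69 → 80 (+11 each step).
Fourth component: ×2 each step; -1, -2, -4, -8, -16, -32 → -64.
Putting it together: -70  21  80  -64.

-70  21  80  -64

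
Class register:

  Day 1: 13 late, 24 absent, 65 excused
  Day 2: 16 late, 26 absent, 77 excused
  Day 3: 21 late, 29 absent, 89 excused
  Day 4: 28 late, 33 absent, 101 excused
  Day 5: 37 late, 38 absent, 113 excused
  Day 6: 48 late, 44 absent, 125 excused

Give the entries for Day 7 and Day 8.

Late: 13, 16, 21, 28, 37, 48 → 61 → 76 (differences are 3, 5, 7, … (increasing by 2 each time)).
Absent: differences are 2, 3, 4, … (increasing by 1 each time), so 24, 26, 29, 33, 38, 44 → 51 → 59.
Excused: +12 each step; 65, 77, 89, 101, 113, 125 → 137 → 149.
Putting the parts together: 61 late, 51 absent, 137 excused and then 76 late, 59 absent, 149 excused.

61 late, 51 absent, 137 excused; 76 late, 59 absent, 149 excused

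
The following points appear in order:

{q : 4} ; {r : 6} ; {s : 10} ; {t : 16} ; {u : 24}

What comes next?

For the letter, letters move forward 1 place in the alphabet: q, r, s, t, u → v.
For the second value, differences are 2, 4, 6, … (increasing by 2 each time): 4, 6, 10, 16, 24 → 34.
Combining the parts gives {v : 34}.

{v : 34}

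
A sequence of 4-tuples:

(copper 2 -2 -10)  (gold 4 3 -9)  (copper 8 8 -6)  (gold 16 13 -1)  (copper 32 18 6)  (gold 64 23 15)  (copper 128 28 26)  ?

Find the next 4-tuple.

For the metal, alternates copper ↔ gold: copper, gold, copper, gold, copper, gold, copper → gold.
Second entry goes 2, 4, 8, 16, 32, 64, 128 → 256 (×2 each step).
Third entry: +5 each step, so -2, 3, 8, 13, 18, 23, 28 → 33.
Fourth entry: differences are 1, 3, 5, … (increasing by 2 each time), so -10, -9, -6, -1, 6, 15, 26 → 39.
So the next 4-tuple is (gold 256 33 39).

(gold 256 33 39)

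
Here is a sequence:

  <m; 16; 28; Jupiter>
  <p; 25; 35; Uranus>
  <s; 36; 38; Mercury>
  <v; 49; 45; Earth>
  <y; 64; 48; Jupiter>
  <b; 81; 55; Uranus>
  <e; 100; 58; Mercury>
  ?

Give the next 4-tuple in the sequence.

For the letter, letters move forward 3 places in the alphabet, wrapping Z→A: m, p, s, v, y, b, e → h.
Second value: perfect squares: 4², 5², 6², …, so 16, 25, 36, 49, 64, 81, 100 → 121.
For the third value, alternating steps +7, +3, +7, +3, …: 28, 35, 38, 45, 48, 55, 58 → 65.
Planet: repeats Jupiter → Uranus → Mercury → Earth; Jupiter, Uranus, Mercury, Earth, Jupiter, Uranus, Mercury → Earth.
Putting it together: <h; 121; 65; Earth>.

<h; 121; 65; Earth>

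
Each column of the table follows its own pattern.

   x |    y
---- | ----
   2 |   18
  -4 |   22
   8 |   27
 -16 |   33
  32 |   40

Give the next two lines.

-64  48; 128  57

Column x goes 2, -4, 8, -16, 32 → -64 → 128 (×(-2) each step).
For the column y, differences are 4, 5, 6, … (increasing by 1 each time): 18, 22, 27, 33, 40 → 48 → 57.
So the next two lines are -64  48 and 128  57.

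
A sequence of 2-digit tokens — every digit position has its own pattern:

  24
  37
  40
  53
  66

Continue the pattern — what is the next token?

79

First digit: 2, 3, 4, 5, 6 → 7 (+1 each step, mod 10).
Second digit: 4, 7, 0, 3, 6 → 9 (+3 each step, mod 10).
Putting it together: 79.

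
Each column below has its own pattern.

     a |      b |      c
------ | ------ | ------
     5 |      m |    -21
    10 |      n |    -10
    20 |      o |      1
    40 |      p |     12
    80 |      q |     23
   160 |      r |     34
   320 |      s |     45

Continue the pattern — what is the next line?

640  t  56

Column a goes 5, 10, 20, 40, 80, 160, 320 → 640 (×2 each step).
For the column b, letters move forward 1 place in the alphabet: m, n, o, p, q, r, s → t.
Column c: +11 each step; -21, -10, 1, 12, 23, 34, 45 → 56.
Combining the parts gives 640  t  56.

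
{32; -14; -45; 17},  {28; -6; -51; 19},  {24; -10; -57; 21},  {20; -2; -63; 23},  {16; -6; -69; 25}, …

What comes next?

{12; 2; -75; 27}

First part: 32, 28, 24, 20, 16 → 12 (−4 each step).
For the second part, alternating steps +8, −4, +8, −4, …: -14, -6, -10, -2, -6 → 2.
Third part goes -45, -51, -57, -63, -69 → -75 (−6 each step).
Fourth part: 17, 19, 21, 23, 25 → 27 (+2 each step).
Combining the parts gives {12; 2; -75; 27}.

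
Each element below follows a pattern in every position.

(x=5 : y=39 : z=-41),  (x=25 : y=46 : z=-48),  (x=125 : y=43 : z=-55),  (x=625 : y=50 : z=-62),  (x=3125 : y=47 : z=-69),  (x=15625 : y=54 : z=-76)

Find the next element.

X: ×5 each step; 5, 25, 125, 625, 3125, 15625 → 78125.
Y goes 39, 46, 43, 50, 47, 54 → 51 (alternating steps +7, −3, +7, −3, …).
For the z, −7 each step: -41, -48, -55, -62, -69, -76 → -83.
Putting it together: (x=78125 : y=51 : z=-83).

(x=78125 : y=51 : z=-83)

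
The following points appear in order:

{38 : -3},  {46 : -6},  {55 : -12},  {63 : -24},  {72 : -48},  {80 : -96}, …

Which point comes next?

First part — alternating steps +8, +9, +8, +9, …: 38, 46, 55, 63, 72, 80 → 89.
Second part goes -3, -6, -12, -24, -48, -96 → -192 (×2 each step).
Combining the parts gives {89 : -192}.

{89 : -192}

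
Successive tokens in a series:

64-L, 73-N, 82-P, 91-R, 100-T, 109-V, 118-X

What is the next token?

127-Z

First component goes 64, 73, 82, 91, 100, 109, 118 → 127 (+9 each step).
Letter: letters move forward 2 places in the alphabet, so L, N, P, R, T, V, X → Z.
So the next token is 127-Z.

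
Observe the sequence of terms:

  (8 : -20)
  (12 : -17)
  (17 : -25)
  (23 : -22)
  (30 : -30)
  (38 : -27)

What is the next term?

(47 : -35)

First coordinate — differences are 4, 5, 6, … (increasing by 1 each time): 8, 12, 17, 23, 30, 38 → 47.
Second coordinate — alternating steps +3, −8, +3, −8, …: -20, -17, -25, -22, -30, -27 → -35.
Combining the parts gives (47 : -35).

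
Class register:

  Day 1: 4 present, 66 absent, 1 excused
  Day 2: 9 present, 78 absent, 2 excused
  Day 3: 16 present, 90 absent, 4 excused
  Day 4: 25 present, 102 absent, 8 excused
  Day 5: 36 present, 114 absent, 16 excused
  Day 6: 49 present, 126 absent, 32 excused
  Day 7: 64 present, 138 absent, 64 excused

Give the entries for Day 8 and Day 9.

81 present, 150 absent, 128 excused; 100 present, 162 absent, 256 excused

For the present, perfect squares: 2², 3², 4², …: 4, 9, 16, 25, 36, 49, 64 → 81 → 100.
Absent: +12 each step; 66, 78, 90, 102, 114, 126, 138 → 150 → 162.
Excused: 1, 2, 4, 8, 16, 32, 64 → 128 → 256 (×2 each step).
So the next two rows are 81 present, 150 absent, 128 excused and 100 present, 162 absent, 256 excused.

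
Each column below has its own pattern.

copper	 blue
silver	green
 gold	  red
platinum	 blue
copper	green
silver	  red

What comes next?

Metal: repeats copper → silver → gold → platinum, so copper, silver, gold, platinum, copper, silver → gold.
Colour: blue, green, red, blue, green, red → blue (repeats blue → green → red).
So the next row is gold  blue.

gold  blue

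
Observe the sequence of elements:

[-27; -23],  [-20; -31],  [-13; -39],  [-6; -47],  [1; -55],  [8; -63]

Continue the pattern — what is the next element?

[15; -71]

First value: +7 each step; -27, -20, -13, -6, 1, 8 → 15.
Second value: −8 each step, so -23, -31, -39, -47, -55, -63 → -71.
Combining the parts gives [15; -71].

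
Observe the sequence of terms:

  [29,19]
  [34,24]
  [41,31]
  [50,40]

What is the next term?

[61,51]

First entry: 29, 34, 41, 50 → 61 (differences are 5, 7, 9, … (increasing by 2 each time)).
Second entry — always 10 less than the first entry: 19, 24, 31, 40 → 51.
Putting it together: [61,51].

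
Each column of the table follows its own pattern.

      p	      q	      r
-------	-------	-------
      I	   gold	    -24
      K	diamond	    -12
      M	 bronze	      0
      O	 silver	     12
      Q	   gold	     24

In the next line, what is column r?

36

Column r goes -24, -12, 0, 12, 24 → 36 (+12 each step).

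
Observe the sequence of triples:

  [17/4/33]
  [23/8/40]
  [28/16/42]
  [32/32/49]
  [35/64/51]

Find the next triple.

First coordinate: differences are 6, 5, 4, … (decreasing by 1 each time); 17, 23, 28, 32, 35 → 37.
For the second coordinate, ×2 each step: 4, 8, 16, 32, 64 → 128.
Third coordinate: alternating steps +7, +2, +7, +2, …; 33, 40, 42, 49, 51 → 58.
So the next triple is [37/128/58].

[37/128/58]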